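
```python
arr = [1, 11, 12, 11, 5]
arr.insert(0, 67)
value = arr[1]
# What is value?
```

Trace:
`arr = [1, 11, 12, 11, 5]` → arr = [1, 11, 12, 11, 5]
`arr.insert(0, 67)` → arr = [67, 1, 11, 12, 11, 5]
`value = arr[1]` → value = 1
So value = 1

Answer: 1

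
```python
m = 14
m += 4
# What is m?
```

Trace:
`m = 14` → m = 14
`m += 4` → m = 18
So m = 18

Answer: 18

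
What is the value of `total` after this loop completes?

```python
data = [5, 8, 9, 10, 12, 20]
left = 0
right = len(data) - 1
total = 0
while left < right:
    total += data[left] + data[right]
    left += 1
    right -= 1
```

Sum of pairs from ends
`total` takes the values: 0 → 25 → 45 → 64

Answer: 64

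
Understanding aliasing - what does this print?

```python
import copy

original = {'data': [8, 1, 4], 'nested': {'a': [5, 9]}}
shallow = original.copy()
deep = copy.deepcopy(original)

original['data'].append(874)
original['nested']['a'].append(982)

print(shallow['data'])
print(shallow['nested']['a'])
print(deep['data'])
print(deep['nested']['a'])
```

Key concept: comparing shallow vs deep copy.
Step by step:
`original = {'data': [8, 1, 4], 'nested': {'a': [5, 9]}}` → original = {'data': [8, 1, 4], 'nested': {'a': [5, 9]}}
`shallow = original.copy()` → shallow = {'data': [8, 1, 4], 'nested': {'a': [5, 9]}}
`deep = copy.deepcopy(original)` → deep = {'data': [8, 1, 4], 'nested': {'a': [5, 9]}}
`original['data'].append(874)` → original = {'data': [8, 1, 4, 874], 'nested': {'a': [5, 9]}}; shallow = {'data': [8, 1, 4, 874], 'nested': {'a': [5, 9]}}
`original['nested']['a'].append(982)` → original = {'data': [8, 1, 4, 874], 'nested': {'a': [5, 9, 982]}}; shallow = {'data': [8, 1, 4, 874], 'nested': {'a': [5, 9, 982]}}
`print(shallow['data'])` → prints [8, 1, 4, 874]
`print(shallow['nested']['a'])` → prints [5, 9, 982]
`print(deep['data'])` → prints [8, 1, 4]
`print(deep['nested']['a'])` → prints [5, 9]

Answer:
[8, 1, 4, 874]
[5, 9, 982]
[8, 1, 4]
[5, 9]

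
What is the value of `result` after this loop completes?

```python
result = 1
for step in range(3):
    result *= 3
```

3^3 = 27
`result` takes the values: 1 → 3 → 9 → 27

Answer: 27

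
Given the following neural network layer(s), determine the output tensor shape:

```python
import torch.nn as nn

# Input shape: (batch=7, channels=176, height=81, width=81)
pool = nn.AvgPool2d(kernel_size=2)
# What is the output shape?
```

Input: (7, 176, 81, 81) -> Output: (7, 176, 40, 40)

Answer: (7, 176, 40, 40)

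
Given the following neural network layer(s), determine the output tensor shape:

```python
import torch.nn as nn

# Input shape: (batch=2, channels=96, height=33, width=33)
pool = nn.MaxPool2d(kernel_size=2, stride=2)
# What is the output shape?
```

Input: (2, 96, 33, 33) -> Output: (2, 96, 16, 16)

Answer: (2, 96, 16, 16)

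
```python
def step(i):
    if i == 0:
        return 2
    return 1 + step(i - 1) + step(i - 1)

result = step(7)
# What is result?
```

step(i) = 1 + 2·step(i-1), step(0)=2. Closed form: (2+1)·2^7 - 1 = 383.

Answer: 383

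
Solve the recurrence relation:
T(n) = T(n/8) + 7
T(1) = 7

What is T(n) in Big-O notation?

Each step divides n by 8 and adds 7. After log_8(n) steps we reach T(1)=7. So T(n) = 7·log_8(n) + 7 = O(log n).

Answer: O(log n)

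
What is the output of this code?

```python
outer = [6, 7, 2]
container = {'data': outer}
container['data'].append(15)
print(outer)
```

Key concept: dict holds reference to list.
Step by step:
`outer = [6, 7, 2]` → outer = [6, 7, 2]
`container = {'data': outer}` → container = {'data': [6, 7, 2]}
`container['data'].append(15)` → outer = [6, 7, 2, 15]; container = {'data': [6, 7, 2, 15]}
`print(outer)` → prints [6, 7, 2, 15]

Answer: [6, 7, 2, 15]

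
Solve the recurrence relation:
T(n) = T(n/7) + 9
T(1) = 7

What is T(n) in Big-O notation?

Each step divides n by 7 and adds 9. After log_7(n) steps we reach T(1)=7. So T(n) = 9·log_7(n) + 7 = O(log n).

Answer: O(log n)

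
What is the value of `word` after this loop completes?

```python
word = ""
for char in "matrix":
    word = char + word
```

Reverse 'matrix'
`word` takes the values: "" → "m" → "am" → "tam" → "rtam" → "irtam" → "xirtam"

Answer: "xirtam"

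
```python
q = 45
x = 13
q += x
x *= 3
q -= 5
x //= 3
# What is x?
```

Trace:
`q = 45` → q = 45
`x = 13` → x = 13
`q += x` → q = 58
`x *= 3` → x = 39
`q -= 5` → q = 53
`x //= 3` → x = 13
So x = 13

Answer: 13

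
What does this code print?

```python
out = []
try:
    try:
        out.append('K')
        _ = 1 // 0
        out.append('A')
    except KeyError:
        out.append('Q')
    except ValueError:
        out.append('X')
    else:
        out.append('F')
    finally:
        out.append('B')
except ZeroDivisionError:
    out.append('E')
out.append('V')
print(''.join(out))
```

Execution trace: 'K' (try body) → 'B' (finally) → 'E' (outer except ZeroDivisionError) → 'V' (after the try/except). Output: KBEV

Answer: KBEV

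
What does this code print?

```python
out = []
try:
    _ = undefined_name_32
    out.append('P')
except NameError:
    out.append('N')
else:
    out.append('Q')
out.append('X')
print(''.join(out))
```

Execution trace: 'N' (except NameError) → 'X' (after the try/except). Output: NX

Answer: NX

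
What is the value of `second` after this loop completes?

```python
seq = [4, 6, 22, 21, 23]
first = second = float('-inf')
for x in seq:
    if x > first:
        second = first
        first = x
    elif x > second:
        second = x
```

Second largest (with repeats) in [4, 6, 22, 21, 23]
`second` takes the values: -inf → 4 → 6 → 21 → 22

Answer: 22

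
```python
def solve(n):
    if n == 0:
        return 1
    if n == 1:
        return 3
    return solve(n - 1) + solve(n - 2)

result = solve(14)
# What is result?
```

Build up from base cases: solve(0)=1, solve(1)=3, solve(2)=4, solve(3)=7, solve(4)=11, solve(5)=18, solve(6)=29, ..., solve(14)=1364

Answer: 1364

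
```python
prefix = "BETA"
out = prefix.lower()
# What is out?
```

Trace:
`prefix = "BETA"` → prefix = 'BETA'
`out = prefix.lower()` → out = 'beta'
So out = 'beta'

Answer: 'beta'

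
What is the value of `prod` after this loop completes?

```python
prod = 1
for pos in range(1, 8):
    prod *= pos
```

7! = 5040
`prod` takes the values: 1 → 2 → 6 → 24 → 120 → 720 → 5040

Answer: 5040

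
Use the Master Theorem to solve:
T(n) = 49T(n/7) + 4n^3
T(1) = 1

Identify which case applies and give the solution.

a=49, b=7, f(n)=4n^3. log_7(49) = 2. Since c=3 > 2 and the regularity condition holds (49(n/7)^3 = (49/7^3)n^3 with 49/7^3 < 1), Case 3 applies: T(n) = Θ(f(n)) = O(n^3).

Answer: O(n^3) - Case 3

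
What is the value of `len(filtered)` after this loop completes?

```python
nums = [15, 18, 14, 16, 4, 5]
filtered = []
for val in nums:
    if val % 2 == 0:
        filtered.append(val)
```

Count even numbers in [15, 18, 14, 16, 4, 5]
`filtered` takes the values: [] → [18] → [18, 14] → [18, 14, 16] → [18, 14, 16, 4]
So `len(filtered)` = 4

Answer: 4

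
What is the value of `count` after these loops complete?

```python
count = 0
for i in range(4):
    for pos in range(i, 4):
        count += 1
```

Upper triangle: 4 + 3 + ... + 1
`count` takes the values: 0 → 1 → 2 → 3 → 4 → 5 → 6 → 7 → 8 → 9 → 10

Answer: 10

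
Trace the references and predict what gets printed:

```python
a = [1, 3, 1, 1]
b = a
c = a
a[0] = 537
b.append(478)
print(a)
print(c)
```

Key concept: multiple aliases.
Step by step:
`a = [1, 3, 1, 1]` → a = [1, 3, 1, 1]
`b = a` → b = [1, 3, 1, 1] (same object as a)
`c = a` → c = [1, 3, 1, 1] (same object as a, b)
`a[0] = 537` → a = [537, 3, 1, 1] (same object as b, c); b = [537, 3, 1, 1] (same object as a, c); c = [537, 3, 1, 1] (same object as a, b)
`b.append(478)` → a = [537, 3, 1, 1, 478] (same object as b, c); b = [537, 3, 1, 1, 478] (same object as a, c); c = [537, 3, 1, 1, 478] (same object as a, b)
`print(a)` → prints [537, 3, 1, 1, 478]
`print(c)` → prints [537, 3, 1, 1, 478]

Answer:
[537, 3, 1, 1, 478]
[537, 3, 1, 1, 478]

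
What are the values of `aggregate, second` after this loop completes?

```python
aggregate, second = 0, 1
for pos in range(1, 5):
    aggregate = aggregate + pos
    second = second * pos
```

Sum and factorial of 1 to 4
`aggregate, second` takes the values: (0, 1) → (1, 1) → (3, 1) → (3, 2) → (6, 2) → (6, 6) → (10, 6) → (10, 24)

Answer: 10, 24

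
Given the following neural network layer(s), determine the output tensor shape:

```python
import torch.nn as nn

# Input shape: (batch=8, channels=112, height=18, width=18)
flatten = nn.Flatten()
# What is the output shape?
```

Input: (8, 112, 18, 18) -> Output: (8, 36288)

Answer: (8, 36288)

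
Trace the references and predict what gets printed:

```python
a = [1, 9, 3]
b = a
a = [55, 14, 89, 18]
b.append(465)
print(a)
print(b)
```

Key concept: rebinding vs mutation: a is rebound to a new list, b still points at the original.
Step by step:
`a = [1, 9, 3]` → a = [1, 9, 3]
`b = a` → b = [1, 9, 3] (same object as a)
`a = [55, 14, 89, 18]` → a = [55, 14, 89, 18]
`b.append(465)` → b = [1, 9, 3, 465]
`print(a)` → prints [55, 14, 89, 18]
`print(b)` → prints [1, 9, 3, 465]

Answer:
[55, 14, 89, 18]
[1, 9, 3, 465]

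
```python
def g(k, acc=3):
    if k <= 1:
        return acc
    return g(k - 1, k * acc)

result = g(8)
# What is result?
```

Accumulator trace (n, acc): (8, 3) -> (7, 24) -> (6, 168) -> (5, 1008) -> (4, 5040) -> (3, 20160) -> (2, 60480) -> (1, 120960) -> return 120960

Answer: 120960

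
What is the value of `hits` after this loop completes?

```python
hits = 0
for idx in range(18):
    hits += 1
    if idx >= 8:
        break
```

Loop breaks when idx reaches 8, hits is 9
`hits` takes the values: 0 → 1 → 2 → 3 → 4 → 5 → 6 → 7 → 8 → 9

Answer: 9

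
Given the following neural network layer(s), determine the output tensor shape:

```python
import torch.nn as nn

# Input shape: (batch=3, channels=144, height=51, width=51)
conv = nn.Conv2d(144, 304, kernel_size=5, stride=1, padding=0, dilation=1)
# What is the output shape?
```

Input: (3, 144, 51, 51) -> Output: (3, 304, 47, 47)

Answer: (3, 304, 47, 47)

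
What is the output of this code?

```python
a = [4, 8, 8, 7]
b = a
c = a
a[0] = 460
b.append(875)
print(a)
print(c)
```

Key concept: multiple aliases.
Step by step:
`a = [4, 8, 8, 7]` → a = [4, 8, 8, 7]
`b = a` → b = [4, 8, 8, 7] (same object as a)
`c = a` → c = [4, 8, 8, 7] (same object as a, b)
`a[0] = 460` → a = [460, 8, 8, 7] (same object as b, c); b = [460, 8, 8, 7] (same object as a, c); c = [460, 8, 8, 7] (same object as a, b)
`b.append(875)` → a = [460, 8, 8, 7, 875] (same object as b, c); b = [460, 8, 8, 7, 875] (same object as a, c); c = [460, 8, 8, 7, 875] (same object as a, b)
`print(a)` → prints [460, 8, 8, 7, 875]
`print(c)` → prints [460, 8, 8, 7, 875]

Answer:
[460, 8, 8, 7, 875]
[460, 8, 8, 7, 875]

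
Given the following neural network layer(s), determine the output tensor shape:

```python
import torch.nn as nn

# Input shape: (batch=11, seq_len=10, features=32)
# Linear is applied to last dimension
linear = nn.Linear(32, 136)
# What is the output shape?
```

Input: (11, 10, 32) -> Output: (11, 10, 136)

Answer: (11, 10, 136)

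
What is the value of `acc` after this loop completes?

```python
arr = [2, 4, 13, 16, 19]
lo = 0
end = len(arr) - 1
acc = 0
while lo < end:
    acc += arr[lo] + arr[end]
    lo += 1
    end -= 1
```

Sum of pairs from ends
`acc` takes the values: 0 → 21 → 41

Answer: 41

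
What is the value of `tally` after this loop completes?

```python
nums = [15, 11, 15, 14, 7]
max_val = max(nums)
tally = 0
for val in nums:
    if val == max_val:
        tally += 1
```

Count of max value 15 in [15, 11, 15, 14, 7]
`tally` takes the values: 0 → 1 → 2

Answer: 2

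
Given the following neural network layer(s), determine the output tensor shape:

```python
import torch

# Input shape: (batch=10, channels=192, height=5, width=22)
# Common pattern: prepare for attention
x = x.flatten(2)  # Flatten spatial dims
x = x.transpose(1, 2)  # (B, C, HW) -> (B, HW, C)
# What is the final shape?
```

Input: (10, 192, 5, 22) -> after flatten(2): (10, 192, 110) -> Output: (10, 110, 192)

Answer: (10, 110, 192)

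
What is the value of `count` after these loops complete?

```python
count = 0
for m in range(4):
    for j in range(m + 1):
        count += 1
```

Triangle: 1 + 2 + ... + 4
`count` takes the values: 0 → 1 → 2 → 3 → 4 → 5 → 6 → 7 → 8 → 9 → 10

Answer: 10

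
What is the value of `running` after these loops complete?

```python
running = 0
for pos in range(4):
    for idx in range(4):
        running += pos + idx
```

Sum of all pos+idx for pos,idx in 4x4
`running` takes the values: 0 → 1 → 3 → 6 → 7 → 9 → 12 → 16 → 18 → 21 → 25 → 30 → 33 → 37 → 42 → 48

Answer: 48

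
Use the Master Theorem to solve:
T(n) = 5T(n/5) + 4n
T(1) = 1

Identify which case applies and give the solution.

a=5, b=5, f(n)=4n. log_5(5) = 1. Since c=1 = 1, Case 2 applies: T(n) = Θ(n^log_b(a) · log n) = O(n log n).

Answer: O(n log n) - Case 2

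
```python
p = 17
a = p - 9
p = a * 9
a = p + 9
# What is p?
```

Trace:
`p = 17` → p = 17
`a = p - 9` → a = 8
`p = a * 9` → p = 72
`a = p + 9` → a = 81
So p = 72

Answer: 72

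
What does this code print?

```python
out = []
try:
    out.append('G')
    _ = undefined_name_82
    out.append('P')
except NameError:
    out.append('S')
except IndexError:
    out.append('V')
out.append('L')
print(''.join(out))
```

Execution trace: 'G' (try body) → 'S' (except NameError) → 'L' (after the try/except). Output: GSL

Answer: GSL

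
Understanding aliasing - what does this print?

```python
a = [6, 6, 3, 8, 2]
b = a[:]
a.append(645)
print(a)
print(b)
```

Key concept: slice [:] creates copy.
Step by step:
`a = [6, 6, 3, 8, 2]` → a = [6, 6, 3, 8, 2]
`b = a[:]` → b = [6, 6, 3, 8, 2]
`a.append(645)` → a = [6, 6, 3, 8, 2, 645]
`print(a)` → prints [6, 6, 3, 8, 2, 645]
`print(b)` → prints [6, 6, 3, 8, 2]

Answer:
[6, 6, 3, 8, 2, 645]
[6, 6, 3, 8, 2]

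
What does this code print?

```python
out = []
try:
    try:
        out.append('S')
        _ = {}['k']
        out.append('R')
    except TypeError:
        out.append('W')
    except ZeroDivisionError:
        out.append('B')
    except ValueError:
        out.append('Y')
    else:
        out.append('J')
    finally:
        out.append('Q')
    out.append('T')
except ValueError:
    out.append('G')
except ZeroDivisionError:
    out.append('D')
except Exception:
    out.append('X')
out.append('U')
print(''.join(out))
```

Execution trace: 'S' (inner try body) → 'Q' (inner finally) → 'X' (except Exception) → 'U' (after the try/except). Output: SQXU

Answer: SQXU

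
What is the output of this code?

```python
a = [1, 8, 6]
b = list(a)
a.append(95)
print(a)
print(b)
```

Key concept: list() constructor creates copy.
Step by step:
`a = [1, 8, 6]` → a = [1, 8, 6]
`b = list(a)` → b = [1, 8, 6]
`a.append(95)` → a = [1, 8, 6, 95]
`print(a)` → prints [1, 8, 6, 95]
`print(b)` → prints [1, 8, 6]

Answer:
[1, 8, 6, 95]
[1, 8, 6]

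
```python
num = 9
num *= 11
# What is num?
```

Trace:
`num = 9` → num = 9
`num *= 11` → num = 99
So num = 99

Answer: 99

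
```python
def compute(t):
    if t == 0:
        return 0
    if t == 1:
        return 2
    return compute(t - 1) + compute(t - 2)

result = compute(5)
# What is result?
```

Build up from base cases: compute(0)=0, compute(1)=2, compute(2)=2, compute(3)=4, compute(4)=6, compute(5)=10

Answer: 10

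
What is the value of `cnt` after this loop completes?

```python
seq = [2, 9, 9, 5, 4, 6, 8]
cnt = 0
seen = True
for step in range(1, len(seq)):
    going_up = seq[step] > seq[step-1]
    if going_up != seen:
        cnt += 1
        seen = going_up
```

Count direction changes in [2, 9, 9, 5, 4, 6, 8]
`cnt` takes the values: 0 → 1 → 2

Answer: 2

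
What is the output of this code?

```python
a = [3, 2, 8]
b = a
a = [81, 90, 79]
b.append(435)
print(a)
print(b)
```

Key concept: rebinding vs mutation: a is rebound to a new list, b still points at the original.
Step by step:
`a = [3, 2, 8]` → a = [3, 2, 8]
`b = a` → b = [3, 2, 8] (same object as a)
`a = [81, 90, 79]` → a = [81, 90, 79]
`b.append(435)` → b = [3, 2, 8, 435]
`print(a)` → prints [81, 90, 79]
`print(b)` → prints [3, 2, 8, 435]

Answer:
[81, 90, 79]
[3, 2, 8, 435]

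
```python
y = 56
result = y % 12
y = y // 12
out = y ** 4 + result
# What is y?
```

Trace:
`y = 56` → y = 56
`result = y % 12` → result = 8
`y = y // 12` → y = 4
`out = y ** 4 + result` → out = 264
So y = 4

Answer: 4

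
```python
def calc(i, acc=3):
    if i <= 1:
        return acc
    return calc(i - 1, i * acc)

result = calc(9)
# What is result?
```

Accumulator trace (n, acc): (9, 3) -> (8, 27) -> (7, 216) -> (6, 1512) -> (5, 9072) -> (4, 45360) -> (3, 181440) -> (2, 544320) -> (1, 1088640) -> return 1088640

Answer: 1088640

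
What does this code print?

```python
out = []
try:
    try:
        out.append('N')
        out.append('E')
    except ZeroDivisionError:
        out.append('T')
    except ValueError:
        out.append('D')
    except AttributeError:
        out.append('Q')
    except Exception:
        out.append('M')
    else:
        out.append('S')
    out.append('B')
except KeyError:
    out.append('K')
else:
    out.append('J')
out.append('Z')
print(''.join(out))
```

Execution trace: 'N' (inner try body) → 'E' (inner try body, no exception) → 'S' (inner else) → 'B' (try body, no exception) → 'J' (else) → 'Z' (after the try/except). Output: NESBJZ

Answer: NESBJZ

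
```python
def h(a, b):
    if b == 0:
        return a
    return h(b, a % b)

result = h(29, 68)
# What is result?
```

h(29, 68) -> h(68, 29) -> h(29, 10) -> h(10, 9) -> h(9, 1) -> h(1, 0) -> 1

Answer: 1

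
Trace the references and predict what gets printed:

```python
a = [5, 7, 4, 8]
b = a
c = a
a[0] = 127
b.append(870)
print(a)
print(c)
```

Key concept: multiple aliases.
Step by step:
`a = [5, 7, 4, 8]` → a = [5, 7, 4, 8]
`b = a` → b = [5, 7, 4, 8] (same object as a)
`c = a` → c = [5, 7, 4, 8] (same object as a, b)
`a[0] = 127` → a = [127, 7, 4, 8] (same object as b, c); b = [127, 7, 4, 8] (same object as a, c); c = [127, 7, 4, 8] (same object as a, b)
`b.append(870)` → a = [127, 7, 4, 8, 870] (same object as b, c); b = [127, 7, 4, 8, 870] (same object as a, c); c = [127, 7, 4, 8, 870] (same object as a, b)
`print(a)` → prints [127, 7, 4, 8, 870]
`print(c)` → prints [127, 7, 4, 8, 870]

Answer:
[127, 7, 4, 8, 870]
[127, 7, 4, 8, 870]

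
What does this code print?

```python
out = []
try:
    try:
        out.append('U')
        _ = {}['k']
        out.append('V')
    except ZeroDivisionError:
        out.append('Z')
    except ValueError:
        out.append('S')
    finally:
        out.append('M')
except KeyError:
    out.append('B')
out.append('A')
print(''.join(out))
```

Execution trace: 'U' (try body) → 'M' (finally) → 'B' (outer except KeyError) → 'A' (after the try/except). Output: UMBA

Answer: UMBA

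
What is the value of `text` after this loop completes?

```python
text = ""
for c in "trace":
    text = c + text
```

Reverse 'trace'
`text` takes the values: "" → "t" → "rt" → "art" → "cart" → "ecart"

Answer: "ecart"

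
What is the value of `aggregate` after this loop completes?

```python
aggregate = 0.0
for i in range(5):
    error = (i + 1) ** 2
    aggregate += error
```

Sum of squared losses 1² + 2² + ... + 5²
`aggregate` takes the values: 0.0 → 1.0 → 5.0 → 14.0 → 30.0 → 55.0

Answer: 55.0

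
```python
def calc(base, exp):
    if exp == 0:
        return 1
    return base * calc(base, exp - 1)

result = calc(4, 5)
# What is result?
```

calc(4, 5) = 4 * 4 * 4 * 4 * 4 = 1024

Answer: 1024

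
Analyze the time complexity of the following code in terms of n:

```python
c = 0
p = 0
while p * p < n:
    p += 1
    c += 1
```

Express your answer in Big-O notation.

Each loop level contributes: √n. Multiplying the contributions gives O(√n).

Answer: O(√n)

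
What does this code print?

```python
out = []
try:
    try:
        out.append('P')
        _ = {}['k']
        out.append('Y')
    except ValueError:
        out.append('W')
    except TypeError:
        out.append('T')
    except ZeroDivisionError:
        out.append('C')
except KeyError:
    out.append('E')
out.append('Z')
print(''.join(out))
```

Execution trace: 'P' (try body) → 'E' (outer except KeyError) → 'Z' (after the try/except). Output: PEZ

Answer: PEZ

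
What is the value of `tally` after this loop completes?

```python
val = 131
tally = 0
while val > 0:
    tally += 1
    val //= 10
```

Count digits by repeated division by 10
`tally` takes the values: 0 → 1 → 2 → 3

Answer: 3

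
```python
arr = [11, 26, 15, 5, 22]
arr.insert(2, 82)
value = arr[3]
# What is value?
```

Trace:
`arr = [11, 26, 15, 5, 22]` → arr = [11, 26, 15, 5, 22]
`arr.insert(2, 82)` → arr = [11, 26, 82, 15, 5, 22]
`value = arr[3]` → value = 15
So value = 15

Answer: 15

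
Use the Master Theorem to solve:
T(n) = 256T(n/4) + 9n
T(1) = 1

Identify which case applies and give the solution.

a=256, b=4, f(n)=9n. log_4(256) = 4. Since c=1 < 4, Case 1 applies: T(n) = Θ(n^log_b(a)) = O(n^4).

Answer: O(n^4) - Case 1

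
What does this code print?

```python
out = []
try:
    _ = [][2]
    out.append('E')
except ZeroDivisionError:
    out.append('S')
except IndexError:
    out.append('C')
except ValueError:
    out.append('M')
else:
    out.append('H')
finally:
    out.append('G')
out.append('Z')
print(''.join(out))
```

Execution trace: 'C' (except IndexError) → 'G' (finally) → 'Z' (after the try/except). Output: CGZ

Answer: CGZ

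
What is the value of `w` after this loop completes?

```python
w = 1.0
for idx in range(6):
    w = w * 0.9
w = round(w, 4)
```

Exponential decay: 1.0 * 0.9^6
`w` takes the values: 1.0 → 0.9 → 0.81 → 0.729 → 0.6561 → 0.59049 → 0.531441 → 0.5314

Answer: 0.5314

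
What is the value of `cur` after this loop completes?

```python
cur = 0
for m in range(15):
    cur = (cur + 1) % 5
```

Increment mod 5, 15 times = 0
`cur` takes the values: 0 → 1 → 2 → 3 → 4 → 0 → 1 → 2 → 3 → 4 → 0 → 1 → 2 → 3 → 4 → 0

Answer: 0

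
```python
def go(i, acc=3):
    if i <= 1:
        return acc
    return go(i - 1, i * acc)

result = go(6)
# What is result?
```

Accumulator trace (n, acc): (6, 3) -> (5, 18) -> (4, 90) -> (3, 360) -> (2, 1080) -> (1, 2160) -> return 2160

Answer: 2160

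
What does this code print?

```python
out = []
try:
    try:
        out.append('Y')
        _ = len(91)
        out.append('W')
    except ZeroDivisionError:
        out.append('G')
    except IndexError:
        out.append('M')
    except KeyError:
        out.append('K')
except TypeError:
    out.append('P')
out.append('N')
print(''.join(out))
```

Execution trace: 'Y' (try body) → 'P' (outer except TypeError) → 'N' (after the try/except). Output: YPN

Answer: YPN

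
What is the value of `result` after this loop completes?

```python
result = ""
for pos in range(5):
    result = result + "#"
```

Repeat '#' 5 times
`result` takes the values: "" → "#" → "##" → "###" → "####" → "#####"

Answer: "#####"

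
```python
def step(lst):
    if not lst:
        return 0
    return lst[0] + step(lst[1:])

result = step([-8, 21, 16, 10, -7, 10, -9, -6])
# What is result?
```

(-8) + 21 + 16 + 10 + (-7) + 10 + (-9) + (-6) + 0 = 27

Answer: 27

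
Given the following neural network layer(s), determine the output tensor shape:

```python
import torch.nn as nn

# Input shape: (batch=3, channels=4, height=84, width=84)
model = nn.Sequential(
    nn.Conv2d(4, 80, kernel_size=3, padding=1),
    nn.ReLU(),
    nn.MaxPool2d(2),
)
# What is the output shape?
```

Input: (3, 4, 84, 84) -> after Conv2d: (3, 80, 84, 84) -> after ReLU: (3, 80, 84, 84) -> Output: (3, 80, 42, 42)

Answer: (3, 80, 42, 42)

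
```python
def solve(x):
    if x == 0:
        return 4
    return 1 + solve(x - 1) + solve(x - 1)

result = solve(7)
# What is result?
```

solve(x) = 1 + 2·solve(x-1), solve(0)=4. Closed form: (4+1)·2^7 - 1 = 639.

Answer: 639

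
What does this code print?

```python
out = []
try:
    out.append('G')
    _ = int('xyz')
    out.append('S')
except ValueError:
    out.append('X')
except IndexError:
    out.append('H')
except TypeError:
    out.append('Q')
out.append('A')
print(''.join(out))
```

Execution trace: 'G' (try body) → 'X' (except ValueError) → 'A' (after the try/except). Output: GXA

Answer: GXA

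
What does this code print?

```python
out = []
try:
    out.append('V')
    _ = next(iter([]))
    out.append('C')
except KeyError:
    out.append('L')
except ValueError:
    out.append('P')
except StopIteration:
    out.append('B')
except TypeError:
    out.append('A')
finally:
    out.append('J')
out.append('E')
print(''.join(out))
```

Execution trace: 'V' (try body) → 'B' (except StopIteration) → 'J' (finally) → 'E' (after the try/except). Output: VBJE

Answer: VBJE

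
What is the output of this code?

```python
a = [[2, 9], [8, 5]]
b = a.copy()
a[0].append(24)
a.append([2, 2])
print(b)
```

Key concept: shallow copy with nested lists.
Step by step:
`a = [[2, 9], [8, 5]]` → a = [[2, 9], [8, 5]]
`b = a.copy()` → b = [[2, 9], [8, 5]]
`a[0].append(24)` → a = [[2, 9, 24], [8, 5]]; b = [[2, 9, 24], [8, 5]]
`a.append([2, 2])` → a = [[2, 9, 24], [8, 5], [2, 2]]
`print(b)` → prints [[2, 9, 24], [8, 5]]

Answer: [[2, 9, 24], [8, 5]]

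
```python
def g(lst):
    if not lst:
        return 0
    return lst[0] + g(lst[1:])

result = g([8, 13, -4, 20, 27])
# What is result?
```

8 + 13 + (-4) + 20 + 27 + 0 = 64

Answer: 64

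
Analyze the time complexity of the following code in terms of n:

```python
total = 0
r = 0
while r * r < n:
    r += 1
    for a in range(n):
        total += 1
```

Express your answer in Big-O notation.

Each loop level contributes: √n × n. Multiplying the contributions gives O(n√n).

Answer: O(n√n)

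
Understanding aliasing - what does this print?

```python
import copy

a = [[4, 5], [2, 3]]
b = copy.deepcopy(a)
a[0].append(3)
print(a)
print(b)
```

Key concept: deep copy is fully independent.
Step by step:
`a = [[4, 5], [2, 3]]` → a = [[4, 5], [2, 3]]
`b = copy.deepcopy(a)` → b = [[4, 5], [2, 3]]
`a[0].append(3)` → a = [[4, 5, 3], [2, 3]]
`print(a)` → prints [[4, 5, 3], [2, 3]]
`print(b)` → prints [[4, 5], [2, 3]]

Answer:
[[4, 5, 3], [2, 3]]
[[4, 5], [2, 3]]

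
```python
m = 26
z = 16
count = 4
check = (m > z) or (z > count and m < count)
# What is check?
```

Trace:
`m = 26` → m = 26
`z = 16` → z = 16
`count = 4` → count = 4
`check = (m > z) or (z > count and m < count)` → check = True
So check = True

Answer: True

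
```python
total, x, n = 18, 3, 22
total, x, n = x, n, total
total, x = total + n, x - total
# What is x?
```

Trace:
`total, x, n = 18, 3, 22` → total = 18; x = 3; n = 22
`total, x, n = x, n, total` → total = 3; x = 22; n = 18
`total, x = total + n, x - total` → total = 21; x = 19
So x = 19

Answer: 19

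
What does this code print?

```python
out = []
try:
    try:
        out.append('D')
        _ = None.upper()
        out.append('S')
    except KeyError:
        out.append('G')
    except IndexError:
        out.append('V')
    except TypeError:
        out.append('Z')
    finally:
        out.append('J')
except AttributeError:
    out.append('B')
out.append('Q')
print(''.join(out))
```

Execution trace: 'D' (inner try body) → 'J' (inner finally) → 'B' (outer except AttributeError) → 'Q' (after the try/except). Output: DJBQ

Answer: DJBQ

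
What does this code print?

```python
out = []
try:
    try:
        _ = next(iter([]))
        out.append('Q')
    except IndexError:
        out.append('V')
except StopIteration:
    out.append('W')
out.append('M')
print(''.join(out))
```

Execution trace: 'W' (outer except StopIteration) → 'M' (after the try/except). Output: WM

Answer: WM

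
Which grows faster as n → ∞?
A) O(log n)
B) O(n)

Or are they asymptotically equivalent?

O(log n) vs O(n): Higher order terms dominate.

Answer: B) O(n) grows faster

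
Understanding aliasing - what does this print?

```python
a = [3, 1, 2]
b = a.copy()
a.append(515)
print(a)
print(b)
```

Key concept: list.copy() creates independent copy.
Step by step:
`a = [3, 1, 2]` → a = [3, 1, 2]
`b = a.copy()` → b = [3, 1, 2]
`a.append(515)` → a = [3, 1, 2, 515]
`print(a)` → prints [3, 1, 2, 515]
`print(b)` → prints [3, 1, 2]

Answer:
[3, 1, 2, 515]
[3, 1, 2]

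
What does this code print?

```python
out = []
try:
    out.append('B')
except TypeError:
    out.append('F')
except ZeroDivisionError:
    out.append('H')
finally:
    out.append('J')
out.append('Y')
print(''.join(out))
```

Execution trace: 'B' (try body, no exception) → 'J' (finally) → 'Y' (after the try/except). Output: BJY

Answer: BJY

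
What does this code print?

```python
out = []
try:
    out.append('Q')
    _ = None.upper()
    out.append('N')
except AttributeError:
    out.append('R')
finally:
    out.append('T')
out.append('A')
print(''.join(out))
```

Execution trace: 'Q' (try body) → 'R' (except AttributeError) → 'T' (finally) → 'A' (after the try/except). Output: QRTA

Answer: QRTA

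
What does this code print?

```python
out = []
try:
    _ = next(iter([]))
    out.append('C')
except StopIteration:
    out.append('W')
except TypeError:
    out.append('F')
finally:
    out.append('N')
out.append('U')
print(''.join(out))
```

Execution trace: 'W' (except StopIteration) → 'N' (finally) → 'U' (after the try/except). Output: WNU

Answer: WNU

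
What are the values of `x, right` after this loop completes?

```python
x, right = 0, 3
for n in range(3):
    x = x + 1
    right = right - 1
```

x goes 0→3, right goes 3→0
`x, right` takes the values: (0, 3) → (1, 3) → (1, 2) → (2, 2) → (2, 1) → (3, 1) → (3, 0)

Answer: 3, 0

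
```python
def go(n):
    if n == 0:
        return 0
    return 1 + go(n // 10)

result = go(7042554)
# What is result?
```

Count of digits of 7042554: 7

Answer: 7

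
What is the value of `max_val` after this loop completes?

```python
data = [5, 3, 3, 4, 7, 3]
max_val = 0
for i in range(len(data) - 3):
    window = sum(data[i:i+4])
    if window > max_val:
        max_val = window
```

Max sum of 4-element window in [5, 3, 3, 4, 7, 3]
`max_val` takes the values: 0 → 15 → 17

Answer: 17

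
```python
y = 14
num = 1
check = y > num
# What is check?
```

Trace:
`y = 14` → y = 14
`num = 1` → num = 1
`check = y > num` → check = True
So check = True

Answer: True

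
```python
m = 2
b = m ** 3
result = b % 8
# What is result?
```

Trace:
`m = 2` → m = 2
`b = m ** 3` → b = 8
`result = b % 8` → result = 0
So result = 0

Answer: 0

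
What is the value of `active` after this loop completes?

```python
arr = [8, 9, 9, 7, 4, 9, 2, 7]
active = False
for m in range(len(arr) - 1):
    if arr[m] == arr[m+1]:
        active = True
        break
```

Check consecutive duplicates in [8, 9, 9, 7, 4, 9, 2, 7]
`active` takes the values: False → True

Answer: True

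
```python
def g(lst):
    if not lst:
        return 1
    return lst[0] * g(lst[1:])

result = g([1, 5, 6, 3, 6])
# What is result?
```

Product over [1, 5, 6, 3, 6] = 1 * 5 * 6 * 3 * 6 = 540

Answer: 540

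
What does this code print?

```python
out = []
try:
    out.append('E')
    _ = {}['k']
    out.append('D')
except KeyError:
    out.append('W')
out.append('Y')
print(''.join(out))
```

Execution trace: 'E' (try body) → 'W' (except KeyError) → 'Y' (after the try/except). Output: EWY

Answer: EWY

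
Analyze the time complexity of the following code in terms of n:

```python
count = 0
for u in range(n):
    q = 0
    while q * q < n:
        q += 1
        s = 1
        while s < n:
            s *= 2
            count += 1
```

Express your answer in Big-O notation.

Each loop level contributes: n × √n × log n. Multiplying the contributions gives O(n√n log n).

Answer: O(n√n log n)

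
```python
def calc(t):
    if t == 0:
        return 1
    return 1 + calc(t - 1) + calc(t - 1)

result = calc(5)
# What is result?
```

calc(t) = 1 + 2·calc(t-1), calc(0)=1. Closed form: (1+1)·2^5 - 1 = 63.

Answer: 63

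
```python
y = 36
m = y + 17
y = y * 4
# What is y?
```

Trace:
`y = 36` → y = 36
`m = y + 17` → m = 53
`y = y * 4` → y = 144
So y = 144

Answer: 144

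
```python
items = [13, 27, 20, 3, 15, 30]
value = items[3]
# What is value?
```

Trace:
`items = [13, 27, 20, 3, 15, 30]` → items = [13, 27, 20, 3, 15, 30]
`value = items[3]` → value = 3
So value = 3

Answer: 3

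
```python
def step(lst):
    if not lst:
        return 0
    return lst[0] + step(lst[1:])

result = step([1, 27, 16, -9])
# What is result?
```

1 + 27 + 16 + (-9) + 0 = 35

Answer: 35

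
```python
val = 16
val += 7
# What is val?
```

Trace:
`val = 16` → val = 16
`val += 7` → val = 23
So val = 23

Answer: 23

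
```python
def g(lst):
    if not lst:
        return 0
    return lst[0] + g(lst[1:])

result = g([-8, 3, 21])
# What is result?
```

(-8) + 3 + 21 + 0 = 16

Answer: 16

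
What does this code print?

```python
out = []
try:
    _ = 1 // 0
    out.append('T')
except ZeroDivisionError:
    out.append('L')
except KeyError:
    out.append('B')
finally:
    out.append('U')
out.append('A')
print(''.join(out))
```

Execution trace: 'L' (except ZeroDivisionError) → 'U' (finally) → 'A' (after the try/except). Output: LUA

Answer: LUA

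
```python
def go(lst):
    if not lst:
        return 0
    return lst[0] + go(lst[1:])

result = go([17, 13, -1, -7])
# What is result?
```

17 + 13 + (-1) + (-7) + 0 = 22

Answer: 22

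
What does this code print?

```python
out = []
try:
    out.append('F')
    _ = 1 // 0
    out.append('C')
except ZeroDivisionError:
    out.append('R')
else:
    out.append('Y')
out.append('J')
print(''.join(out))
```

Execution trace: 'F' (try body) → 'R' (except ZeroDivisionError) → 'J' (after the try/except). Output: FRJ

Answer: FRJ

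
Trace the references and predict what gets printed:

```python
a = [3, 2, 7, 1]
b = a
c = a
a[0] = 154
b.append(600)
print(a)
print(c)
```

Key concept: multiple aliases.
Step by step:
`a = [3, 2, 7, 1]` → a = [3, 2, 7, 1]
`b = a` → b = [3, 2, 7, 1] (same object as a)
`c = a` → c = [3, 2, 7, 1] (same object as a, b)
`a[0] = 154` → a = [154, 2, 7, 1] (same object as b, c); b = [154, 2, 7, 1] (same object as a, c); c = [154, 2, 7, 1] (same object as a, b)
`b.append(600)` → a = [154, 2, 7, 1, 600] (same object as b, c); b = [154, 2, 7, 1, 600] (same object as a, c); c = [154, 2, 7, 1, 600] (same object as a, b)
`print(a)` → prints [154, 2, 7, 1, 600]
`print(c)` → prints [154, 2, 7, 1, 600]

Answer:
[154, 2, 7, 1, 600]
[154, 2, 7, 1, 600]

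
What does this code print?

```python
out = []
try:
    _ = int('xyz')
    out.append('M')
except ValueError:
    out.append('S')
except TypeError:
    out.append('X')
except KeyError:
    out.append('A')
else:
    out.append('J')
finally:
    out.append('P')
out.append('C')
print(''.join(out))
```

Execution trace: 'S' (except ValueError) → 'P' (finally) → 'C' (after the try/except). Output: SPC

Answer: SPC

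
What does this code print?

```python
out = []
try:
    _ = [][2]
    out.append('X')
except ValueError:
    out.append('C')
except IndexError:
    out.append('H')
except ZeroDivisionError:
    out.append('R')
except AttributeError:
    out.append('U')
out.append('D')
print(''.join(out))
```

Execution trace: 'H' (except IndexError) → 'D' (after the try/except). Output: HD

Answer: HD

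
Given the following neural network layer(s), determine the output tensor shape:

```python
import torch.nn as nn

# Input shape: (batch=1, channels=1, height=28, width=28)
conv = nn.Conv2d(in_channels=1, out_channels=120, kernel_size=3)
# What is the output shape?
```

Input: (1, 1, 28, 28) -> Output: (1, 120, 26, 26)

Answer: (1, 120, 26, 26)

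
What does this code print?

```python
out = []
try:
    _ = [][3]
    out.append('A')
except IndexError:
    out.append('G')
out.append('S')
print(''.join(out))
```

Execution trace: 'G' (except IndexError) → 'S' (after the try/except). Output: GS

Answer: GS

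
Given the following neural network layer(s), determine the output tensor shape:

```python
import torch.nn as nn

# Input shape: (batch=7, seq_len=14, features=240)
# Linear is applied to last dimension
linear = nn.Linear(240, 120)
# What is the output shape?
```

Input: (7, 14, 240) -> Output: (7, 14, 120)

Answer: (7, 14, 120)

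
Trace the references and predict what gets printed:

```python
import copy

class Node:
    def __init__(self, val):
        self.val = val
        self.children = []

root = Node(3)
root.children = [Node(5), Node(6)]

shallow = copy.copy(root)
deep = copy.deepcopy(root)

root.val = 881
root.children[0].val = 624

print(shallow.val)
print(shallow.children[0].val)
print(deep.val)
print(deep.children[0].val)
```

Key concept: deep copy with custom objects.
Step by step:
`root = Node(3)` → root = Node(val=3, children=[])
`root.children = [Node(5), Node(6)]` → root = Node(val=3, children=[Node(val=5, children=[]), Node(val=6, children=[])])
`shallow = copy.copy(root)` → shallow = Node(val=3, children=[Node(val=5, children=[]), Node(val=6, children=[])])
`deep = copy.deepcopy(root)` → deep = Node(val=3, children=[Node(val=5, children=[]), Node(val=6, children=[])])
`root.val = 881` → root = Node(val=881, children=[Node(val=5, children=[]), Node(val=6, children=[])])
`root.children[0].val = 624` → root = Node(val=881, children=[Node(val=624, children=[]), Node(val=6, children=[])]); shallow = Node(val=3, children=[Node(val=624, children=[]), Node(val=6, children=[])])
`print(shallow.val)` → prints 3
`print(shallow.children[0].val)` → prints 624
`print(deep.val)` → prints 3
`print(deep.children[0].val)` → prints 5

Answer:
3
624
3
5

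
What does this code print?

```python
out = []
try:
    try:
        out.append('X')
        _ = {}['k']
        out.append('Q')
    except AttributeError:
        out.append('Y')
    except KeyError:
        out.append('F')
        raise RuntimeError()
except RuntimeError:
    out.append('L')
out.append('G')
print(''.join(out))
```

Execution trace: 'X' (inner try body) → 'F' (inner except KeyError) → 'L' (outer except RuntimeError) → 'G' (after the try/except). Output: XFLG

Answer: XFLG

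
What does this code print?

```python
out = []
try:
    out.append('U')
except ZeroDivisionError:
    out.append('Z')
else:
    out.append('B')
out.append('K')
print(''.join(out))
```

Execution trace: 'U' (try body, no exception) → 'B' (else) → 'K' (after the try/except). Output: UBK

Answer: UBK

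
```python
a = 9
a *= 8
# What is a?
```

Trace:
`a = 9` → a = 9
`a *= 8` → a = 72
So a = 72

Answer: 72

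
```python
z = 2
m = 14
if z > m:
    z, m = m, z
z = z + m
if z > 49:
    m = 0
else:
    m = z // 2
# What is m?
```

Trace:
`z = 2` → z = 2
`m = 14` → m = 14
`if z > m: ...` → z > m is False → no variable changes
`z = z + m` → z = 16
`if z > 49: ...` → z > 49 is False, take else branch → m = 8
So m = 8

Answer: 8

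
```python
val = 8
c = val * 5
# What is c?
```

Trace:
`val = 8` → val = 8
`c = val * 5` → c = 40
So c = 40

Answer: 40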